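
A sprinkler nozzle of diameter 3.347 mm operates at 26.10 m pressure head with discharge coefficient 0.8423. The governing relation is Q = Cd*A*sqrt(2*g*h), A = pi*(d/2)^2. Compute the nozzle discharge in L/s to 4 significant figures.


A = pi*(3.347e-3/2)^2 = 8.79835e-06 m^2
Q = 0.8423 * 8.79835e-06 * sqrt(2*9.81*26.10) * 1000 = 0.1677 L/s
Therefore the nozzle discharge = 0.1677 L/s.


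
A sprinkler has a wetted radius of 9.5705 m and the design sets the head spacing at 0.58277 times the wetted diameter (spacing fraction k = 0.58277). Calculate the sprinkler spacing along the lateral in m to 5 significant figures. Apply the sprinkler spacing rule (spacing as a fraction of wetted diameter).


Approach: apply the sprinkler spacing rule (spacing as a fraction of wetted diameter), S = k*(2*R).
S = 0.58277 * (2 * 9.5705) = 11.155 m
Therefore the sprinkler spacing along the lateral = 11.155 m.


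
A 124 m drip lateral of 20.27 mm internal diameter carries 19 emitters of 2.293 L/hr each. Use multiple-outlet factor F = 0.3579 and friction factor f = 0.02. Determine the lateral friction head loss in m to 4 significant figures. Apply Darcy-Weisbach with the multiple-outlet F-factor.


Approach: apply Darcy-Weisbach with the multiple-outlet F-factor, Q = n*q/(3600*1000) m^3/s; v = Q/A; hf = F*f*(L/D)*(v^2/(2g)).
Q = 19*2.293/(3600*1000) = 1.21019e-05 m^3/s
A = pi*(20.27e-3/2)^2 = 3.22699e-04 m^2, so v = Q/A = 0.0375023 m/s
hf = 0.3579*0.02*(124/0.02027)*(0.0375023^2/(2*9.81)) = 0.003139 m
Therefore the lateral friction head loss = 0.003139 m.


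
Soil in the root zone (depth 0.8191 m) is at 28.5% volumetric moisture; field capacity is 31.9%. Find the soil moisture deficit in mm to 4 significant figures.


Approach: apply the soil moisture deficit relation, SMD = (FC - theta)/100 * depth * 1000.
SMD = (31.9 - 28.5)/100 * 0.8191 * 1000 = 27.85 mm
Therefore the soil moisture deficit = 27.85 mm.


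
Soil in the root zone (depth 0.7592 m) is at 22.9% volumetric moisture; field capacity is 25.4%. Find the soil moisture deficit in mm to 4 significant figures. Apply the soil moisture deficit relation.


Approach: apply the soil moisture deficit relation, SMD = (FC - theta)/100 * depth * 1000.
SMD = (25.4 - 22.9)/100 * 0.7592 * 1000 = 18.98 mm
Therefore the soil moisture deficit = 18.98 mm.


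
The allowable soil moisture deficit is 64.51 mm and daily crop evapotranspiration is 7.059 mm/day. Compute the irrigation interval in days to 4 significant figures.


Approach: apply the irrigation interval relation, interval = SMD / ETc.
interval = 64.51 / 7.059 = 9.139 days
Therefore the irrigation interval = 9.139 days.


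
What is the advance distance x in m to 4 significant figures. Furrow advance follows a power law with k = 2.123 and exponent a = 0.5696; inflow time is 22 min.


Approach: apply the power-law advance function, x = k*t^a.
x = 2.123 * 22^0.5696 = 12.35 m
Therefore the advance distance x = 12.35 m.


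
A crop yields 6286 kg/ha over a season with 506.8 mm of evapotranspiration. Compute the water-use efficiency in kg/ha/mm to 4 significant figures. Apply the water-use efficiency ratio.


Approach: apply the water-use efficiency ratio, WUE = yield/ET.
WUE = 6286 / 506.8 = 12.40 kg/ha/mm
Therefore the water-use efficiency = 12.40 kg/ha/mm.


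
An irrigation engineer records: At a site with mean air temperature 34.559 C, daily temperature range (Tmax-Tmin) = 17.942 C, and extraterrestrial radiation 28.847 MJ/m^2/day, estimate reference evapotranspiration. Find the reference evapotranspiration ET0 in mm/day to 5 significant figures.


Approach: apply the Hargreaves-Samani method, ET0 = 0.0023*(Tmean+17.8)*sqrt(Tmax-Tmin)*0.408*Ra.
ET0 = 0.0023*(34.559+17.8)*sqrt(17.942)*0.408*28.847 = 6.0037 mm/day
Therefore the reference evapotranspiration ET0 = 6.0037 mm/day.


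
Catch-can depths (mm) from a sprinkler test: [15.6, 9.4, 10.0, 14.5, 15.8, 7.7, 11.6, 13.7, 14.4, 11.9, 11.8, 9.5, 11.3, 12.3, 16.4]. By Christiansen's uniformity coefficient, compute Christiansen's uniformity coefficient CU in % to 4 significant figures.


Approach: apply Christiansen's uniformity coefficient, CU = (1 - mean_abs_deviation/mean)*100.
mean = 12.3933 mm
mean |d_i - mean| = 2.13867 mm
CU = (1 - 2.13867/12.3933)*100 = 82.74 %
Therefore Christiansen's uniformity coefficient CU = 82.74 %.


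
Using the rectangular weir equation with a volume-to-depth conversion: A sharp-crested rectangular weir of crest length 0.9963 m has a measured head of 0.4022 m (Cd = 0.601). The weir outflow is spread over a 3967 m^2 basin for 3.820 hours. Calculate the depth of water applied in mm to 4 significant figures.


Approach: apply the rectangular weir equation with a volume-to-depth conversion, Q = (2/3)*Cd*L*sqrt(2g)*H^1.5; d = Q*t/A * 1000.
Step 1 — weir discharge:
  Q = (2/3)*0.601*0.9963*sqrt(2*9.81)*0.4022^1.5 = 0.451010 m^3/s
Step 2 — volume: V = 0.451010 * 3.820*3600 = 6202.29 m^3
Step 3 — depth: d = V/A * 1000 = 6202.29/3967 * 1000 = 1563 mm
Therefore the depth of water applied = 1563 mm.


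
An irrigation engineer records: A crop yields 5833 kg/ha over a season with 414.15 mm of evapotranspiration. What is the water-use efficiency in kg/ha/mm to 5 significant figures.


Approach: apply the water-use efficiency ratio, WUE = yield/ET.
WUE = 5833 / 414.15 = 14.084 kg/ha/mm
Therefore the water-use efficiency = 14.084 kg/ha/mm.


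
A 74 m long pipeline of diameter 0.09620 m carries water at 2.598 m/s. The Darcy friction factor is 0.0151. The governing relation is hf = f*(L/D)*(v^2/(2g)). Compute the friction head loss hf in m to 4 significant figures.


hf = 0.0151 * (74/0.09620) * (2.598^2 / (2*9.81))
hf = 3.996 m
Therefore the friction head loss hf = 3.996 m.


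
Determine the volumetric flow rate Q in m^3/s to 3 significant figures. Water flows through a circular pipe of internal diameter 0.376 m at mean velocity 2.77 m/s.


Approach: apply the continuity equation for pipe flow, Q = A * v with A = pi*(D/2)^2.
A = pi*(0.376/2)^2 = 0.11104 m^2
Q = 0.11104 * 2.77 = 0.308 m^3/s
Therefore the volumetric flow rate Q = 0.308 m^3/s.


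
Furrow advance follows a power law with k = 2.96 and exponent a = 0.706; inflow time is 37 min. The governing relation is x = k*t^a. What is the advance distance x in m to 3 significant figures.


x = 2.96 * 37^0.706 = 37.9 m
Therefore the advance distance x = 37.9 m.


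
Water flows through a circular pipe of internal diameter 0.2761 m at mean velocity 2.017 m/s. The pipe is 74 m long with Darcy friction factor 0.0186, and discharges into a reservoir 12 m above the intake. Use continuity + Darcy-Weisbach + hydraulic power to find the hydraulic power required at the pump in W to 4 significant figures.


Approach: apply continuity + Darcy-Weisbach + hydraulic power, Q = A*v; hf = f*(L/D)*(v^2/(2g)); H = static + hf; P = rho*g*Q*H.
Step 1 — flow rate (continuity, Q = A*v):
  A = pi*(0.2761/2)^2 = 0.0598719 m^2
  Q = 0.0598719 * 2.017 = 0.120762 m^3/s
Step 2 — friction head loss (Darcy-Weisbach):
  hf = 0.0186 * (74/0.2761) * (2.017^2 / (2*9.81))
  hf = 1.03369 m
Step 3 — total head: H = 12 + 1.03369 = 13.0337 m
Step 4 — hydraulic power (P = rho*g*Q*H):
  P = 1000 * 9.81 * 0.120762 * 13.0337 = 15440 W
Therefore the hydraulic power required at the pump = 15440 W.


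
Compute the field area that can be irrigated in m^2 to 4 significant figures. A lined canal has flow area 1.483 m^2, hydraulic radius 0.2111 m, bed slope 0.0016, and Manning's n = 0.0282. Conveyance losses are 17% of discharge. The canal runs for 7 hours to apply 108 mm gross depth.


Approach: apply Manning's equation with a conveyance and depth budget, Q = (1/n)*A*R^(2/3)*S^(1/2); Q_field = Q*(1-loss); Area = Q_field*t/(d/1000).
Step 1 — canal discharge (Manning's equation):
  Q = (1/0.0282) * 1.483 * 0.2111^(2/3) * 0.0016^(1/2) = 0.745780 m^3/s
Step 2 — delivered flow: Q_field = 0.745780*(1 - 17/100) = 0.618998 m^3/s
Step 3 — volume delivered: V = 0.618998 * 7*3600 = 15598.7 m^3
Step 4 — area served: A = V / (depth/1000) = 15598.7 / 0.108 = 144400 m^2
Therefore the field area that can be irrigated = 144400 m^2.


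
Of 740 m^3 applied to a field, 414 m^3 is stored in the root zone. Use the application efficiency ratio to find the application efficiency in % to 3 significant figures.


Approach: apply the application efficiency ratio, Ea = (stored/applied)*100.
Ea = (414/740)*100 = 55.9 %
Therefore the application efficiency = 55.9 %.


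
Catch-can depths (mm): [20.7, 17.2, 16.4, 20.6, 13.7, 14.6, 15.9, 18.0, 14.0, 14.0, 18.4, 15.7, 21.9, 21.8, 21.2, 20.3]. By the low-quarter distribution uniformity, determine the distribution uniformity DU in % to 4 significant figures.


Approach: apply the low-quarter distribution uniformity, DU = (mean of lowest quarter of readings / overall mean)*100.
sorted lowest 4 of 16: [13.7, 14.0, 14.0, 14.6] -> mean = 14.0750 mm
overall mean = 17.7750 mm
DU = (14.0750/17.7750)*100 = 79.18 %
Therefore the distribution uniformity DU = 79.18 %.


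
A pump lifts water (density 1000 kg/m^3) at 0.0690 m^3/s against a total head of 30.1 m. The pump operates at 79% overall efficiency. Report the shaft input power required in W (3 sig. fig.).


Approach: apply hydraulic power then efficiency conversion, P = rho*g*Q*H; P_in = P/eta.
Step 1 — hydraulic power (P = rho*g*Q*H):
  P = 1000 * 9.81 * 0.0690 * 30.1 = 20374 W
Step 2 — input power: P_in = P/eta = 20374 / 0.79 = 25800 W
Therefore the shaft input power required = 25800 W.


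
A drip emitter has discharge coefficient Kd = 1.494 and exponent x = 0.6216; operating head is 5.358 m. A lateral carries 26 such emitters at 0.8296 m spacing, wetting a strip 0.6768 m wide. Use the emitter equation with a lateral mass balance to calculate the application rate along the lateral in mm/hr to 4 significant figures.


Approach: apply the emitter equation with a lateral mass balance, q = Kd*h^x; Q = n*q; rate = Q/(n*spacing*width).
Step 1 — single emitter flow (q = Kd*h^x):
  q = 1.494 * 5.358^0.6216 = 4.24130 L/hr
Step 2 — total lateral flow: Q = 26 * 4.24130 = 110.274 L/hr
Step 3 — wetted area: A = 26 * 0.8296 * 0.6768 = 14.5983 m^2
Step 4 — application rate: Q/A = 110.274/14.5983 = 7.554 mm/hr
Therefore the application rate along the lateral = 7.554 mm/hr.


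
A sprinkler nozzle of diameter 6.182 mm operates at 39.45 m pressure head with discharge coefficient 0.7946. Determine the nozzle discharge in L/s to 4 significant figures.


Approach: apply the orifice equation, Q = Cd*A*sqrt(2*g*h), A = pi*(d/2)^2.
A = pi*(6.182e-3/2)^2 = 3.00157e-05 m^2
Q = 0.7946 * 3.00157e-05 * sqrt(2*9.81*39.45) * 1000 = 0.6635 L/s
Therefore the nozzle discharge = 0.6635 L/s.


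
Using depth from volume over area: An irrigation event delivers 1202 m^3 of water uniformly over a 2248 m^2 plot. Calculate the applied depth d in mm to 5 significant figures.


Approach: apply depth from volume over area, d = (V/A)*1000.
d = (1202 / 2248) * 1000 = 534.70 mm
Therefore the applied depth d = 534.70 mm.


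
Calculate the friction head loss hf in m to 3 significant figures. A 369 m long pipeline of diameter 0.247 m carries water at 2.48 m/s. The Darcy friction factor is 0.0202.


Approach: apply the Darcy-Weisbach equation, hf = f*(L/D)*(v^2/(2g)).
hf = 0.0202 * (369/0.247) * (2.48^2 / (2*9.81))
hf = 9.46 m
Therefore the friction head loss hf = 9.46 m.


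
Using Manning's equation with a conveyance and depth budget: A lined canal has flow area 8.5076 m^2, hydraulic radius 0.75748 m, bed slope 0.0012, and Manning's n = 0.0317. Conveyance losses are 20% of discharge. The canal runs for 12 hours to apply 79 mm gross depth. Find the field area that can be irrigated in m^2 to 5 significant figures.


Approach: apply Manning's equation with a conveyance and depth budget, Q = (1/n)*A*R^(2/3)*S^(1/2); Q_field = Q*(1-loss); Area = Q_field*t/(d/1000).
Step 1 — canal discharge (Manning's equation):
  Q = (1/0.0317) * 8.5076 * 0.75748^(2/3) * 0.0012^(1/2) = 7.725368 m^3/s
Step 2 — delivered flow: Q_field = 7.725368*(1 - 20/100) = 6.180295 m^3/s
Step 3 — volume delivered: V = 6.180295 * 12*3600 = 266988.7 m^3
Step 4 — area served: A = V / (depth/1000) = 266988.7 / 0.079 = 3379600 m^2
Therefore the field area that can be irrigated = 3379600 m^2.


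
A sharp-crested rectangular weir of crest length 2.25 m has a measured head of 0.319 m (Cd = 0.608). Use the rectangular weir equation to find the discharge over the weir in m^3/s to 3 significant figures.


Approach: apply the rectangular weir equation, Q = (2/3)*Cd*L*sqrt(2g)*H^1.5.
Q = (2/3)*0.608*2.25*sqrt(2*9.81)*0.319^1.5 = 0.728 m^3/s
Therefore the discharge over the weir = 0.728 m^3/s.


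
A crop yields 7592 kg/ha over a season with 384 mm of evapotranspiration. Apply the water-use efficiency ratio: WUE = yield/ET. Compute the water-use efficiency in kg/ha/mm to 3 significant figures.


WUE = 7592 / 384 = 19.8 kg/ha/mm
Therefore the water-use efficiency = 19.8 kg/ha/mm.


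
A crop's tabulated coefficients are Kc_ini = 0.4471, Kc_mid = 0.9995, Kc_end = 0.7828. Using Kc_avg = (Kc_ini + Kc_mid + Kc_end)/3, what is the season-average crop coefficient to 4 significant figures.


Kc_avg = (0.4471 + 0.9995 + 0.7828)/3 = 0.7431
Therefore the season-average crop coefficient = 0.7431.


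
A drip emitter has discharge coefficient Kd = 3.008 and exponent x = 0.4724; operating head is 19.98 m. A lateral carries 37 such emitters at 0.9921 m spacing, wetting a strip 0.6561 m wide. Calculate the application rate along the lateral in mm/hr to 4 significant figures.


Approach: apply the emitter equation with a lateral mass balance, q = Kd*h^x; Q = n*q; rate = Q/(n*spacing*width).
Step 1 — single emitter flow (q = Kd*h^x):
  q = 3.008 * 19.98^0.4724 = 12.3788 L/hr
Step 2 — total lateral flow: Q = 37 * 12.3788 = 458.016 L/hr
Step 3 — wetted area: A = 37 * 0.9921 * 0.6561 = 24.0839 m^2
Step 4 — application rate: Q/A = 458.016/24.0839 = 19.02 mm/hr
Therefore the application rate along the lateral = 19.02 mm/hr.


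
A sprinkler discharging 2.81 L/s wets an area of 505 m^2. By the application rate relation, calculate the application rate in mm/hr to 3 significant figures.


Approach: apply the application rate relation, rate = (Q/A)*3600.
rate = (2.81 / 505) * 3600 = 20.0 mm/hr
Therefore the application rate = 20.0 mm/hr.


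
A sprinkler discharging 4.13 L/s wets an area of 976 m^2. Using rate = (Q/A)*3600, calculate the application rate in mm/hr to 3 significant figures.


rate = (4.13 / 976) * 3600 = 15.2 mm/hr
Therefore the application rate = 15.2 mm/hr.


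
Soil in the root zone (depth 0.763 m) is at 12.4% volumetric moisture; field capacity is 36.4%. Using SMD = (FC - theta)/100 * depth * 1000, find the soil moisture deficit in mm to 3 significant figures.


SMD = (36.4 - 12.4)/100 * 0.763 * 1000 = 183 mm
Therefore the soil moisture deficit = 183 mm.


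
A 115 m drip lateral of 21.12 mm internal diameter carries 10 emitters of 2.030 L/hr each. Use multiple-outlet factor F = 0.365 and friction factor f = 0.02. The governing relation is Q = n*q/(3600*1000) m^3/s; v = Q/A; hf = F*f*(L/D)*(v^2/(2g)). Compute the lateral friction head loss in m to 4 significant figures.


Q = 10*2.030/(3600*1000) = 5.63889e-06 m^3/s
A = pi*(21.12e-3/2)^2 = 3.50330e-04 m^2, so v = Q/A = 0.0160959 m/s
hf = 0.365*0.02*(115/0.02112)*(0.0160959^2/(2*9.81)) = 0.0005249 m
Therefore the lateral friction head loss = 0.0005249 m.


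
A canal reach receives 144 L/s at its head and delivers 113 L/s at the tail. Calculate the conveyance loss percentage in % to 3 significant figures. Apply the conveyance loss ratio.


Approach: apply the conveyance loss ratio, loss% = ((Q_head - Q_tail)/Q_head)*100.
loss = ((144 - 113)/144)*100 = 21.5 %
Therefore the conveyance loss percentage = 21.5 %.


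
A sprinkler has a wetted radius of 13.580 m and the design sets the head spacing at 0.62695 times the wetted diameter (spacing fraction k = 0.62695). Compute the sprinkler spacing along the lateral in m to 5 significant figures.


Approach: apply the sprinkler spacing rule (spacing as a fraction of wetted diameter), S = k*(2*R).
S = 0.62695 * (2 * 13.580) = 17.028 m
Therefore the sprinkler spacing along the lateral = 17.028 m.


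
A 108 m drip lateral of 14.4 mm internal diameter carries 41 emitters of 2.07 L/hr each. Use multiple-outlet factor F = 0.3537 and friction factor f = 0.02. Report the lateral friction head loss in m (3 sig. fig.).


Approach: apply Darcy-Weisbach with the multiple-outlet F-factor, Q = n*q/(3600*1000) m^3/s; v = Q/A; hf = F*f*(L/D)*(v^2/(2g)).
Q = 41*2.07/(3600*1000) = 2.3575e-05 m^3/s
A = pi*(14.4e-3/2)^2 = 1.6286e-04 m^2, so v = Q/A = 0.14476 m/s
hf = 0.3537*0.02*(108/0.0144)*(0.14476^2/(2*9.81)) = 0.0567 m
Therefore the lateral friction head loss = 0.0567 m.


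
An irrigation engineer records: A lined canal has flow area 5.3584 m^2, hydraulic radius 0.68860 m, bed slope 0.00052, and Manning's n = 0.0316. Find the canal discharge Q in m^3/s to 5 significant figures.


Approach: apply Manning's equation, Q = (1/n)*A*R^(2/3)*S^(1/2).
Q = (1/0.0316) * 5.3584 * 0.68860^(2/3) * 0.00052^(1/2) = 3.0153 m^3/s
Therefore the canal discharge Q = 3.0153 m^3/s.


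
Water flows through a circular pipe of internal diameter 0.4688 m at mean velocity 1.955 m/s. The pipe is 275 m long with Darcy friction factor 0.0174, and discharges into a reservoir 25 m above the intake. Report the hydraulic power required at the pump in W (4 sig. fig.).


Approach: apply continuity + Darcy-Weisbach + hydraulic power, Q = A*v; hf = f*(L/D)*(v^2/(2g)); H = static + hf; P = rho*g*Q*H.
Step 1 — flow rate (continuity, Q = A*v):
  A = pi*(0.4688/2)^2 = 0.172610 m^2
  Q = 0.172610 * 1.955 = 0.337452 m^3/s
Step 2 — friction head loss (Darcy-Weisbach):
  hf = 0.0174 * (275/0.4688) * (1.955^2 / (2*9.81))
  hf = 1.98833 m
Step 3 — total head: H = 25 + 1.98833 = 26.9883 m
Step 4 — hydraulic power (P = rho*g*Q*H):
  P = 1000 * 9.81 * 0.337452 * 26.9883 = 89340 W
Therefore the hydraulic power required at the pump = 89340 W.


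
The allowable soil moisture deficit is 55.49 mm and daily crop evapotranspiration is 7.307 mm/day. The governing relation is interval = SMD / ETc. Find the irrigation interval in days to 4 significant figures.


interval = 55.49 / 7.307 = 7.594 days
Therefore the irrigation interval = 7.594 days.


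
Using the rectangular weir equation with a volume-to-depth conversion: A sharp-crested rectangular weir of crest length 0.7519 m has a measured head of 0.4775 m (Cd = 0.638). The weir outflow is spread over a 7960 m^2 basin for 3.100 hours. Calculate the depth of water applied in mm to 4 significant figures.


Approach: apply the rectangular weir equation with a volume-to-depth conversion, Q = (2/3)*Cd*L*sqrt(2g)*H^1.5; d = Q*t/A * 1000.
Step 1 — weir discharge:
  Q = (2/3)*0.638*0.7519*sqrt(2*9.81)*0.4775^1.5 = 0.467411 m^3/s
Step 2 — volume: V = 0.467411 * 3.100*3600 = 5216.31 m^3
Step 3 — depth: d = V/A * 1000 = 5216.31/7960 * 1000 = 655.3 mm
Therefore the depth of water applied = 655.3 mm.


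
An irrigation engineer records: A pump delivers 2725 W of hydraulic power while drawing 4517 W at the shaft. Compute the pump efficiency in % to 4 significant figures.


Approach: apply the efficiency ratio, eta = (P_out/P_in)*100.
eta = (2725 / 4517) * 100 = 60.33 %
Therefore the pump efficiency = 60.33 %.


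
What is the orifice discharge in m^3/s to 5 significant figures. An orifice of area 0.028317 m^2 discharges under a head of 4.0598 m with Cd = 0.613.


Approach: apply the orifice equation, Q = Cd*A*sqrt(2*g*h).
Q = 0.613 * 0.028317 * sqrt(2*9.81*4.0598) = 0.15492 m^3/s
Therefore the orifice discharge = 0.15492 m^3/s.


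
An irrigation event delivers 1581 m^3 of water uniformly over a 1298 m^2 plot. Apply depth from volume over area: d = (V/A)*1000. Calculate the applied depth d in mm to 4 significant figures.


d = (1581 / 1298) * 1000 = 1218 mm
Therefore the applied depth d = 1218 mm.


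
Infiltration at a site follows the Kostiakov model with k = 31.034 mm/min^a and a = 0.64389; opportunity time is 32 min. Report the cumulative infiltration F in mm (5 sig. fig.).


Approach: apply the Kostiakov infiltration equation, F = k*t^a.
F = 31.034 * 32^0.64389 = 289.06 mm
Therefore the cumulative infiltration F = 289.06 mm.


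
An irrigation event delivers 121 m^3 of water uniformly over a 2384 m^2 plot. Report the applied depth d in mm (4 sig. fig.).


Approach: apply depth from volume over area, d = (V/A)*1000.
d = (121 / 2384) * 1000 = 50.76 mm
Therefore the applied depth d = 50.76 mm.


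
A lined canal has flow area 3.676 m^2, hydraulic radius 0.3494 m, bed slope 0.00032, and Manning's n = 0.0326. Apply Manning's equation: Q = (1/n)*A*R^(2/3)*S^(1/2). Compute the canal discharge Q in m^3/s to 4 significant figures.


Q = (1/0.0326) * 3.676 * 0.3494^(2/3) * 0.00032^(1/2) = 1.001 m^3/s
Therefore the canal discharge Q = 1.001 m^3/s.


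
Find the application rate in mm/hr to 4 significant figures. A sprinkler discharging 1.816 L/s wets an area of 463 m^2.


Approach: apply the application rate relation, rate = (Q/A)*3600.
rate = (1.816 / 463) * 3600 = 14.12 mm/hr
Therefore the application rate = 14.12 mm/hr.


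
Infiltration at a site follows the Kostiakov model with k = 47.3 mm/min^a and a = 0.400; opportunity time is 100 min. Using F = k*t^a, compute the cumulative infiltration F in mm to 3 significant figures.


F = 47.3 * 100^0.400 = 298 mm
Therefore the cumulative infiltration F = 298 mm.


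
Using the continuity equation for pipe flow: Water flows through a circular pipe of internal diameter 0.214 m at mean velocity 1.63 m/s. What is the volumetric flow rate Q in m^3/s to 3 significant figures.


Approach: apply the continuity equation for pipe flow, Q = A * v with A = pi*(D/2)^2.
A = pi*(0.214/2)^2 = 0.035968 m^2
Q = 0.035968 * 1.63 = 0.0586 m^3/s
Therefore the volumetric flow rate Q = 0.0586 m^3/s.


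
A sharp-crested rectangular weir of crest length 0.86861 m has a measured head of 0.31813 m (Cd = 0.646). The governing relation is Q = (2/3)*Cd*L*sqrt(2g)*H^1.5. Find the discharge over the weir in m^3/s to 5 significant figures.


Q = (2/3)*0.646*0.86861*sqrt(2*9.81)*0.31813^1.5 = 0.29732 m^3/s
Therefore the discharge over the weir = 0.29732 m^3/s.


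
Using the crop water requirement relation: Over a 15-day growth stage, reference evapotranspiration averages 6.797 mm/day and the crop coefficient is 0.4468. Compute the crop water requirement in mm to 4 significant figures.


Approach: apply the crop water requirement relation, CWR = ET0 * Kc * days.
CWR = 6.797 * 0.4468 * 15 = 45.55 mm
Therefore the crop water requirement = 45.55 mm.


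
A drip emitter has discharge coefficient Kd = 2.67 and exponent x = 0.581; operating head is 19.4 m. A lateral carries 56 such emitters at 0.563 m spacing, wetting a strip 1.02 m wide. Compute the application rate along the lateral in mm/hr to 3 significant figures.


Approach: apply the emitter equation with a lateral mass balance, q = Kd*h^x; Q = n*q; rate = Q/(n*spacing*width).
Step 1 — single emitter flow (q = Kd*h^x):
  q = 2.67 * 19.4^0.581 = 14.953 L/hr
Step 2 — total lateral flow: Q = 56 * 14.953 = 837.36 L/hr
Step 3 — wetted area: A = 56 * 0.563 * 1.02 = 32.159 m^2
Step 4 — application rate: Q/A = 837.36/32.159 = 26.0 mm/hr
Therefore the application rate along the lateral = 26.0 mm/hr.


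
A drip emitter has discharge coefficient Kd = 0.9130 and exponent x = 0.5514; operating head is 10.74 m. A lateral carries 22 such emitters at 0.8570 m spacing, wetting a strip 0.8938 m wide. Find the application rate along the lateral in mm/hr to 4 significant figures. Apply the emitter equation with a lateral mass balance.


Approach: apply the emitter equation with a lateral mass balance, q = Kd*h^x; Q = n*q; rate = Q/(n*spacing*width).
Step 1 — single emitter flow (q = Kd*h^x):
  q = 0.9130 * 10.74^0.5514 = 3.38039 L/hr
Step 2 — total lateral flow: Q = 22 * 3.38039 = 74.3685 L/hr
Step 3 — wetted area: A = 22 * 0.8570 * 0.8938 = 16.8517 m^2
Step 4 — application rate: Q/A = 74.3685/16.8517 = 4.413 mm/hr
Therefore the application rate along the lateral = 4.413 mm/hr.


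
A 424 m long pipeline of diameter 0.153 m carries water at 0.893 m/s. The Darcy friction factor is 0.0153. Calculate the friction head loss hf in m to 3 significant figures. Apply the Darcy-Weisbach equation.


Approach: apply the Darcy-Weisbach equation, hf = f*(L/D)*(v^2/(2g)).
hf = 0.0153 * (424/0.153) * (0.893^2 / (2*9.81))
hf = 1.72 m
Therefore the friction head loss hf = 1.72 m.


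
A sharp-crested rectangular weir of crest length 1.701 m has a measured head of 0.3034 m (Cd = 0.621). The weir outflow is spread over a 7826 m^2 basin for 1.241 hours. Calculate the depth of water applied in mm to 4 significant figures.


Approach: apply the rectangular weir equation with a volume-to-depth conversion, Q = (2/3)*Cd*L*sqrt(2g)*H^1.5; d = Q*t/A * 1000.
Step 1 — weir discharge:
  Q = (2/3)*0.621*1.701*sqrt(2*9.81)*0.3034^1.5 = 0.521288 m^3/s
Step 2 — volume: V = 0.521288 * 1.241*3600 = 2328.91 m^3
Step 3 — depth: d = V/A * 1000 = 2328.91/7826 * 1000 = 297.6 mm
Therefore the depth of water applied = 297.6 mm.


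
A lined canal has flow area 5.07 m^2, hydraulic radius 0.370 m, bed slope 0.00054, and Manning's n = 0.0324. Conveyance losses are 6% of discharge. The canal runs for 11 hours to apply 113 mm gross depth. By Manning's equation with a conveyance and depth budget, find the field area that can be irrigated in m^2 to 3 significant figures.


Approach: apply Manning's equation with a conveyance and depth budget, Q = (1/n)*A*R^(2/3)*S^(1/2); Q_field = Q*(1-loss); Area = Q_field*t/(d/1000).
Step 1 — canal discharge (Manning's equation):
  Q = (1/0.0324) * 5.07 * 0.370^(2/3) * 0.00054^(1/2) = 1.8741 m^3/s
Step 2 — delivered flow: Q_field = 1.8741*(1 - 6/100) = 1.7617 m^3/s
Step 3 — volume delivered: V = 1.7617 * 11*3600 = 69762 m^3
Step 4 — area served: A = V / (depth/1000) = 69762 / 0.113 = 617000 m^2
Therefore the field area that can be irrigated = 617000 m^2.


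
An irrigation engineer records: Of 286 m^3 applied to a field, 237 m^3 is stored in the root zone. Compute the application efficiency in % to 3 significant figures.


Approach: apply the application efficiency ratio, Ea = (stored/applied)*100.
Ea = (237/286)*100 = 82.9 %
Therefore the application efficiency = 82.9 %.


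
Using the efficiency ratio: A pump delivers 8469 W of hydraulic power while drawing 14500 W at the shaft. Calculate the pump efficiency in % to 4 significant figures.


Approach: apply the efficiency ratio, eta = (P_out/P_in)*100.
eta = (8469 / 14500) * 100 = 58.41 %
Therefore the pump efficiency = 58.41 %.


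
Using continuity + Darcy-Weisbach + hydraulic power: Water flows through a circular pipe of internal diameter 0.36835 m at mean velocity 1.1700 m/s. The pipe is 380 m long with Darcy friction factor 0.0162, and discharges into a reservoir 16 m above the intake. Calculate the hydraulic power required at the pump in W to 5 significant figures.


Approach: apply continuity + Darcy-Weisbach + hydraulic power, Q = A*v; hf = f*(L/D)*(v^2/(2g)); H = static + hf; P = rho*g*Q*H.
Step 1 — flow rate (continuity, Q = A*v):
  A = pi*(0.36835/2)^2 = 0.1065642 m^2
  Q = 0.1065642 * 1.1700 = 0.1246801 m^3/s
Step 2 — friction head loss (Darcy-Weisbach):
  hf = 0.0162 * (380/0.36835) * (1.1700^2 / (2*9.81))
  hf = 1.166033 m
Step 3 — total head: H = 16 + 1.166033 = 17.16603 m
Step 4 — hydraulic power (P = rho*g*Q*H):
  P = 1000 * 9.81 * 0.1246801 * 17.16603 = 20996 W
Therefore the hydraulic power required at the pump = 20996 W.


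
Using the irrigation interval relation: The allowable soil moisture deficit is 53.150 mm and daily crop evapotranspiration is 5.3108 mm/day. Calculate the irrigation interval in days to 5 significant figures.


Approach: apply the irrigation interval relation, interval = SMD / ETc.
interval = 53.150 / 5.3108 = 10.008 days
Therefore the irrigation interval = 10.008 days.


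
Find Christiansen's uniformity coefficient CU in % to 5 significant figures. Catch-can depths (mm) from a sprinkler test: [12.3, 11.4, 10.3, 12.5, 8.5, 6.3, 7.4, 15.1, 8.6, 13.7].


Approach: apply Christiansen's uniformity coefficient, CU = (1 - mean_abs_deviation/mean)*100.
mean = 10.61000 mm
mean |d_i - mean| = 2.390000 mm
CU = (1 - 2.390000/10.61000)*100 = 77.474 %
Therefore Christiansen's uniformity coefficient CU = 77.474 %.


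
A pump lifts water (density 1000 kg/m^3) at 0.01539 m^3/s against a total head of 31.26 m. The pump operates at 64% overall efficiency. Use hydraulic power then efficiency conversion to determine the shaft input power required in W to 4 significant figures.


Approach: apply hydraulic power then efficiency conversion, P = rho*g*Q*H; P_in = P/eta.
Step 1 — hydraulic power (P = rho*g*Q*H):
  P = 1000 * 9.81 * 0.01539 * 31.26 = 4719.51 W
Step 2 — input power: P_in = P/eta = 4719.51 / 0.64 = 7374 W
Therefore the shaft input power required = 7374 W.


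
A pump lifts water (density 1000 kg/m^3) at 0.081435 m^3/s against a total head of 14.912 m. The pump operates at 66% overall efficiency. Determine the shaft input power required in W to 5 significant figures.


Approach: apply hydraulic power then efficiency conversion, P = rho*g*Q*H; P_in = P/eta.
Step 1 — hydraulic power (P = rho*g*Q*H):
  P = 1000 * 9.81 * 0.081435 * 14.912 = 11912.86 W
Step 2 — input power: P_in = P/eta = 11912.86 / 0.66 = 18050 W
Therefore the shaft input power required = 18050 W.


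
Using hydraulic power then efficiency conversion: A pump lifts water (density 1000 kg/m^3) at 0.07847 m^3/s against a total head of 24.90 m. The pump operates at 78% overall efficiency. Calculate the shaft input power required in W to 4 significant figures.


Approach: apply hydraulic power then efficiency conversion, P = rho*g*Q*H; P_in = P/eta.
Step 1 — hydraulic power (P = rho*g*Q*H):
  P = 1000 * 9.81 * 0.07847 * 24.90 = 19167.8 W
Step 2 — input power: P_in = P/eta = 19167.8 / 0.78 = 24570 W
Therefore the shaft input power required = 24570 W.


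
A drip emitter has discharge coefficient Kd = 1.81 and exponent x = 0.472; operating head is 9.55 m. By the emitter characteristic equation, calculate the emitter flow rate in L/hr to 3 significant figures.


Approach: apply the emitter characteristic equation, q = Kd * h^x.
q = 1.81 * 9.55^0.472 = 5.25 L/hr
Therefore the emitter flow rate = 5.25 L/hr.


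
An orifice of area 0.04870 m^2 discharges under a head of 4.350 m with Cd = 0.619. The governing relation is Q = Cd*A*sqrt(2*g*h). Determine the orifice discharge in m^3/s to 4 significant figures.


Q = 0.619 * 0.04870 * sqrt(2*9.81*4.350) = 0.2785 m^3/s
Therefore the orifice discharge = 0.2785 m^3/s.


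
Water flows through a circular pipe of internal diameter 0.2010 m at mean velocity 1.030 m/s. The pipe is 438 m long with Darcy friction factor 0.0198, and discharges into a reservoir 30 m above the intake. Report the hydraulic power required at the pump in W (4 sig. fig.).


Approach: apply continuity + Darcy-Weisbach + hydraulic power, Q = A*v; hf = f*(L/D)*(v^2/(2g)); H = static + hf; P = rho*g*Q*H.
Step 1 — flow rate (continuity, Q = A*v):
  A = pi*(0.2010/2)^2 = 0.0317309 m^2
  Q = 0.0317309 * 1.030 = 0.0326828 m^3/s
Step 2 — friction head loss (Darcy-Weisbach):
  hf = 0.0198 * (438/0.2010) * (1.030^2 / (2*9.81))
  hf = 2.33302 m
Step 3 — total head: H = 30 + 2.33302 = 32.3330 m
Step 4 — hydraulic power (P = rho*g*Q*H):
  P = 1000 * 9.81 * 0.0326828 * 32.3330 = 10370 W
Therefore the hydraulic power required at the pump = 10370 W.


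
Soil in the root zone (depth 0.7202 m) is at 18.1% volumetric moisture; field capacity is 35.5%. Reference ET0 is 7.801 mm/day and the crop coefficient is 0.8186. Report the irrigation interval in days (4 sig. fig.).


Approach: apply soil-water budget scheduling, SMD = (FC-theta)/100*depth*1000; ETc = ET0*Kc; interval = SMD/ETc.
Step 1 — soil moisture deficit:
  SMD = (35.5 - 18.1)/100 * 0.7202 * 1000 = 125.315 mm
Step 2 — daily crop ET (ETc = ET0*Kc):
  ETc = 7.801 * 0.8186 = 6.38590 mm/day
Step 3 — irrigation interval (SMD/ETc):
  interval = 125.315 / 6.38590 = 19.62 days
Therefore the irrigation interval = 19.62 days.


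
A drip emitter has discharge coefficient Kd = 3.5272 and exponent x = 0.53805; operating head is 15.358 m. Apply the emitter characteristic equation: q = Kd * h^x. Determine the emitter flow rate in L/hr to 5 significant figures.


q = 3.5272 * 15.358^0.53805 = 15.337 L/hr
Therefore the emitter flow rate = 15.337 L/hr.


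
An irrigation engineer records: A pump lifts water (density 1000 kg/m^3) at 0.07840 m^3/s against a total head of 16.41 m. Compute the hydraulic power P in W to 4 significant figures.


Approach: apply the hydraulic power relation, P = rho*g*Q*H.
P = 1000 * 9.81 * 0.07840 * 16.41 = 12620 W
Therefore the hydraulic power P = 12620 W.


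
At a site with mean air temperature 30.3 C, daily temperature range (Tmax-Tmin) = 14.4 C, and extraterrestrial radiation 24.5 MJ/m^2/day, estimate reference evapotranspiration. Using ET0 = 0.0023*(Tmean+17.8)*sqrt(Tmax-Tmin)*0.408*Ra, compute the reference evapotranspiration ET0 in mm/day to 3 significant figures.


ET0 = 0.0023*(30.3+17.8)*sqrt(14.4)*0.408*24.5 = 4.20 mm/day
Therefore the reference evapotranspiration ET0 = 4.20 mm/day.


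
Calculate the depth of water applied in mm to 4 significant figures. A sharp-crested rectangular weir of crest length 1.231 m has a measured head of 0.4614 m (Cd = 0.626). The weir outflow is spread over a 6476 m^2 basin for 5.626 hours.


Approach: apply the rectangular weir equation with a volume-to-depth conversion, Q = (2/3)*Cd*L*sqrt(2g)*H^1.5; d = Q*t/A * 1000.
Step 1 — weir discharge:
  Q = (2/3)*0.626*1.231*sqrt(2*9.81)*0.4614^1.5 = 0.713193 m^3/s
Step 2 — volume: V = 0.713193 * 5.626*3600 = 14444.7 m^3
Step 3 — depth: d = V/A * 1000 = 14444.7/6476 * 1000 = 2231 mm
Therefore the depth of water applied = 2231 mm.


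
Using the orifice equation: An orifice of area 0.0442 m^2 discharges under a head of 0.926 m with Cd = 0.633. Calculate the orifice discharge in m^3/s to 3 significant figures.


Approach: apply the orifice equation, Q = Cd*A*sqrt(2*g*h).
Q = 0.633 * 0.0442 * sqrt(2*9.81*0.926) = 0.119 m^3/s
Therefore the orifice discharge = 0.119 m^3/s.


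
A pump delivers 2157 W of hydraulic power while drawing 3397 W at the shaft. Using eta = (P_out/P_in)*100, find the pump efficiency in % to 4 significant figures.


eta = (2157 / 3397) * 100 = 63.50 %
Therefore the pump efficiency = 63.50 %.


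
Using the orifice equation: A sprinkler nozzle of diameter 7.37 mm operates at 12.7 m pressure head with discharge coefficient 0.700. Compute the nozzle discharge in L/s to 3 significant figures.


Approach: apply the orifice equation, Q = Cd*A*sqrt(2*g*h), A = pi*(d/2)^2.
A = pi*(7.37e-3/2)^2 = 4.2660e-05 m^2
Q = 0.700 * 4.2660e-05 * sqrt(2*9.81*12.7) * 1000 = 0.471 L/s
Therefore the nozzle discharge = 0.471 L/s.


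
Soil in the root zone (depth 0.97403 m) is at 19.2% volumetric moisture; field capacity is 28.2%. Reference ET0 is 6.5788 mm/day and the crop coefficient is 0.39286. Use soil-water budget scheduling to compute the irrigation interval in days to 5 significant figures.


Approach: apply soil-water budget scheduling, SMD = (FC-theta)/100*depth*1000; ETc = ET0*Kc; interval = SMD/ETc.
Step 1 — soil moisture deficit:
  SMD = (28.2 - 19.2)/100 * 0.97403 * 1000 = 87.66270 mm
Step 2 — daily crop ET (ETc = ET0*Kc):
  ETc = 6.5788 * 0.39286 = 2.584547 mm/day
Step 3 — irrigation interval (SMD/ETc):
  interval = 87.66270 / 2.584547 = 33.918 days
Therefore the irrigation interval = 33.918 days.


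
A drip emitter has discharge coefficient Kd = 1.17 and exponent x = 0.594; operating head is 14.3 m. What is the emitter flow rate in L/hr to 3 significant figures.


Approach: apply the emitter characteristic equation, q = Kd * h^x.
q = 1.17 * 14.3^0.594 = 5.68 L/hr
Therefore the emitter flow rate = 5.68 L/hr.


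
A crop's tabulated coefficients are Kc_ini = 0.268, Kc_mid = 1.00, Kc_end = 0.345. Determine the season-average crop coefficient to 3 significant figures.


Approach: apply a simple seasonal average, Kc_avg = (Kc_ini + Kc_mid + Kc_end)/3.
Kc_avg = (0.268 + 1.00 + 0.345)/3 = 0.538
Therefore the season-average crop coefficient = 0.538.


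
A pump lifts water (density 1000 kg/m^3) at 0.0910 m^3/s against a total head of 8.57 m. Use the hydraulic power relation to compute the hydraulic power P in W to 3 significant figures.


Approach: apply the hydraulic power relation, P = rho*g*Q*H.
P = 1000 * 9.81 * 0.0910 * 8.57 = 7650 W
Therefore the hydraulic power P = 7650 W.


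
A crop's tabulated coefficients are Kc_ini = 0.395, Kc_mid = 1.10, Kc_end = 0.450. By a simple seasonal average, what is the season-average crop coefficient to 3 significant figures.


Approach: apply a simple seasonal average, Kc_avg = (Kc_ini + Kc_mid + Kc_end)/3.
Kc_avg = (0.395 + 1.10 + 0.450)/3 = 0.648
Therefore the season-average crop coefficient = 0.648.


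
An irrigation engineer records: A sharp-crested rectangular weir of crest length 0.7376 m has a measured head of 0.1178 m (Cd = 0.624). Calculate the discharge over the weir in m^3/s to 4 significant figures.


Approach: apply the rectangular weir equation, Q = (2/3)*Cd*L*sqrt(2g)*H^1.5.
Q = (2/3)*0.624*0.7376*sqrt(2*9.81)*0.1178^1.5 = 0.05495 m^3/s
Therefore the discharge over the weir = 0.05495 m^3/s.


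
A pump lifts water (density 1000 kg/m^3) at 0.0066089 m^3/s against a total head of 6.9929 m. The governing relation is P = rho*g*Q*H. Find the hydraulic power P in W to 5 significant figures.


P = 1000 * 9.81 * 0.0066089 * 6.9929 = 453.37 W
Therefore the hydraulic power P = 453.37 W.


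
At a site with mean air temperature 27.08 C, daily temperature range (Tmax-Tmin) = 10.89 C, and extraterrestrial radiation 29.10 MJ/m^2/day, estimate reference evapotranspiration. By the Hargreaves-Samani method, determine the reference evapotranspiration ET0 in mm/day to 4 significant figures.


Approach: apply the Hargreaves-Samani method, ET0 = 0.0023*(Tmean+17.8)*sqrt(Tmax-Tmin)*0.408*Ra.
ET0 = 0.0023*(27.08+17.8)*sqrt(10.89)*0.408*29.10 = 4.044 mm/day
Therefore the reference evapotranspiration ET0 = 4.044 mm/day.


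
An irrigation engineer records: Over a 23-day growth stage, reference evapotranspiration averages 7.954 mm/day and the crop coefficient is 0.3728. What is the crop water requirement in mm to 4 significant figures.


Approach: apply the crop water requirement relation, CWR = ET0 * Kc * days.
CWR = 7.954 * 0.3728 * 23 = 68.20 mm
Therefore the crop water requirement = 68.20 mm.


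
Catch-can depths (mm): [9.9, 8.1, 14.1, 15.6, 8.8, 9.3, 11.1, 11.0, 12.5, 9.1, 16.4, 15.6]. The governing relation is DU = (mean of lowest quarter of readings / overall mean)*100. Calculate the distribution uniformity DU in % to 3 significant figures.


sorted lowest 3 of 12: [8.1, 8.8, 9.1] -> mean = 8.6667 mm
overall mean = 11.792 mm
DU = (8.6667/11.792)*100 = 73.5 %
Therefore the distribution uniformity DU = 73.5 %.


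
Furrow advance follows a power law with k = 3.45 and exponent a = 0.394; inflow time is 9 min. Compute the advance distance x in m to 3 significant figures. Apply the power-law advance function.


Approach: apply the power-law advance function, x = k*t^a.
x = 3.45 * 9^0.394 = 8.20 m
Therefore the advance distance x = 8.20 m.


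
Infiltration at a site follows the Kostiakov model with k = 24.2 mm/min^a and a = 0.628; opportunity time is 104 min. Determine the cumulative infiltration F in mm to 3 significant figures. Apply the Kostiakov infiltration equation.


Approach: apply the Kostiakov infiltration equation, F = k*t^a.
F = 24.2 * 104^0.628 = 447 mm
Therefore the cumulative infiltration F = 447 mm.
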